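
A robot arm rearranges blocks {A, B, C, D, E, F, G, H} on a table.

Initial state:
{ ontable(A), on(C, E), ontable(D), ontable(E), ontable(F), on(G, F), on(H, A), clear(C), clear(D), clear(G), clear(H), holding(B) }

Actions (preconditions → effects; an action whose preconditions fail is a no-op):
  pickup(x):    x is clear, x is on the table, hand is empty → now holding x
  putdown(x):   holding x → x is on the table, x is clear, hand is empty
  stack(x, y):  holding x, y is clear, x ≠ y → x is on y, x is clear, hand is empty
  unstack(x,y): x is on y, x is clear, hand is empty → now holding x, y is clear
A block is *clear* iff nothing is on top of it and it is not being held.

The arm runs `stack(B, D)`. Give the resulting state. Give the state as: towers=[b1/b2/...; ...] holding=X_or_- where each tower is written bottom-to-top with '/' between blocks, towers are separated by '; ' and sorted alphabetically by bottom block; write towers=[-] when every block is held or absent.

before: towers=[A/H; D; E/C; F/G] holding=B
pre[stack(B, D)]: holding(B) yes, clear(D) yes, B≠D yes
all met → apply stack(B, D)
after:  towers=[A/H; D/B; E/C; F/G] holding=-

towers=[A/H; D/B; E/C; F/G] holding=-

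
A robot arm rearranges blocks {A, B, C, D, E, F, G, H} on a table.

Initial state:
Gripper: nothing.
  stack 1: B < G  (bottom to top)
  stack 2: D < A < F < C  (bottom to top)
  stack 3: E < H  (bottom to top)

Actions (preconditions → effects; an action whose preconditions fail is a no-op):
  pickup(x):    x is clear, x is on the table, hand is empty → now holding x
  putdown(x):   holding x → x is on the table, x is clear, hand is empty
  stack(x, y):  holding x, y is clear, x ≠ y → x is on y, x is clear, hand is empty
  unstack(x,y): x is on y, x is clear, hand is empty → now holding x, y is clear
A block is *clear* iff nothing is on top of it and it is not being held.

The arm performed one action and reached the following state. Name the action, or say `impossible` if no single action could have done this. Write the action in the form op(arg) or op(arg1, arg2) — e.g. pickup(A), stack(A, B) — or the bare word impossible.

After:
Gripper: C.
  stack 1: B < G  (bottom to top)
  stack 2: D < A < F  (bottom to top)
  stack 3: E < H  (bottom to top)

unstack(C, F)

target: towers=[B/G; D/A/F; E/H] holding=C
     unstack(G, B) → towers=[B; D/A/F/C; E/H] holding=G
     unstack(H, E) → towers=[B/G; D/A/F/C; E] holding=H
     unstack(C, F) → towers=[B/G; D/A/F; E/H] holding=C  ← match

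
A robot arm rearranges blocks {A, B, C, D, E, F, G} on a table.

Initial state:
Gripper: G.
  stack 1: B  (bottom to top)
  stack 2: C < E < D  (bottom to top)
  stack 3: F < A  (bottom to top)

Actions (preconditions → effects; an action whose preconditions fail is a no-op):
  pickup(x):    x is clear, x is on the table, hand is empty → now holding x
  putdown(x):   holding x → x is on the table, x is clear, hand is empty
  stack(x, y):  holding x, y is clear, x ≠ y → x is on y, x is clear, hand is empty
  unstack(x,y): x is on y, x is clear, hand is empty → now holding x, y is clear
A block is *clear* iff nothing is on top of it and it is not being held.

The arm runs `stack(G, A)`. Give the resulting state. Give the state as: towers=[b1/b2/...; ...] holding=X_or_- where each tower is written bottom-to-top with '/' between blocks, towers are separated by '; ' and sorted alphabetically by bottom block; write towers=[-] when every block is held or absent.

towers=[B; C/E/D; F/A/G] holding=-

before: towers=[B; C/E/D; F/A] holding=G
pre[stack(G, A)]: holding(G) yes, clear(A) yes, G≠A yes
all met → apply stack(G, A)
after:  towers=[B; C/E/D; F/A/G] holding=-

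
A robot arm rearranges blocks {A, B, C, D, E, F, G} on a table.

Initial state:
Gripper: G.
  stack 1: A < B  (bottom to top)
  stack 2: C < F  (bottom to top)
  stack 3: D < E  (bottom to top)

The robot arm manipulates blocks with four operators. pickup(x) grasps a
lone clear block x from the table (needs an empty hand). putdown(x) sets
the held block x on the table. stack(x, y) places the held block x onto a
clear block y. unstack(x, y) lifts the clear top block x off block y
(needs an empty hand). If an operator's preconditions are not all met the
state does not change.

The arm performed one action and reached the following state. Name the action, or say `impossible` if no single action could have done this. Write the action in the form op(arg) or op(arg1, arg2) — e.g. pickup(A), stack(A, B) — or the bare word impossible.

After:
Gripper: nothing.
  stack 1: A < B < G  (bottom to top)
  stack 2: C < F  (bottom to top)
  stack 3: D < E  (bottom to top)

target: towers=[A/B/G; C/F; D/E] holding=-
        putdown(G) → towers=[A/B; C/F; D/E; G] holding=-
       stack(G, B) → towers=[A/B/G; C/F; D/E] holding=-  ← match
       stack(G, F) → towers=[A/B; C/F/G; D/E] holding=-
       stack(G, E) → towers=[A/B; C/F; D/E/G] holding=-

stack(G, B)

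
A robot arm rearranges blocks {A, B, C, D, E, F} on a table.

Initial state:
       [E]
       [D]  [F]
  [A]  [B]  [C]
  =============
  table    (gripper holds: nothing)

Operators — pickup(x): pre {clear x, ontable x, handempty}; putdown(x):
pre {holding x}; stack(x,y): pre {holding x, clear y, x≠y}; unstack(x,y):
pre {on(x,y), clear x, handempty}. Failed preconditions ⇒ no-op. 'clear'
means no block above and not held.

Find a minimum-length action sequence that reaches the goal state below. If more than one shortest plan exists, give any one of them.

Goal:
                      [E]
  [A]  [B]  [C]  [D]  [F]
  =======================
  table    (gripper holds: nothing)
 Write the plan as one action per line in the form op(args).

step 1 (unstack(F, C)): towers=[A; B/D/E; C] holding=F
step 2 (putdown(F)): towers=[A; B/D/E; C; F] holding=-
step 3 (unstack(E, D)): towers=[A; B/D; C; F] holding=E
step 4 (stack(E, F)): towers=[A; B/D; C; F/E] holding=-
step 5 (unstack(D, B)): towers=[A; B; C; F/E] holding=D
step 6 (putdown(D)): towers=[A; B; C; D; F/E] holding=-
goal check: towers=[A; B; C; D; F/E] holding=- — reached (length 6, optimal by BFS)

unstack(F, C)
putdown(F)
unstack(E, D)
stack(E, F)
unstack(D, B)
putdown(D)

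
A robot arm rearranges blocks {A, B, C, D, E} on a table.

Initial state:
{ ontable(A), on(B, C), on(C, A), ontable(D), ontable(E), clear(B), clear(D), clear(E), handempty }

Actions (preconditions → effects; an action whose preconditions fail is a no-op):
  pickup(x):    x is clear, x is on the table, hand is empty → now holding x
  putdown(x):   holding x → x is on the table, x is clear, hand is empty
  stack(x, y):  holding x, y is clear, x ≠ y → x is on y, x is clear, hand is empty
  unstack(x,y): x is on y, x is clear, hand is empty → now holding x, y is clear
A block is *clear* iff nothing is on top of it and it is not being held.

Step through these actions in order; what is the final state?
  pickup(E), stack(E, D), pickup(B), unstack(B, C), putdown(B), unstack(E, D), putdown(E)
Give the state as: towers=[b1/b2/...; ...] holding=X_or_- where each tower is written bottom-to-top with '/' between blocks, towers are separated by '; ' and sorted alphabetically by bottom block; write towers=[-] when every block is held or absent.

towers=[A/C; B; D; E] holding=-

step 1 (pickup(E)): towers=[A/C/B; D] holding=E
step 2 (stack(E, D)): towers=[A/C/B; D/E] holding=-
step 3 (pickup(B)) [no-op]: towers=[A/C/B; D/E] holding=-
step 4 (unstack(B, C)): towers=[A/C; D/E] holding=B
step 5 (putdown(B)): towers=[A/C; B; D/E] holding=-
step 6 (unstack(E, D)): towers=[A/C; B; D] holding=E
step 7 (putdown(E)): towers=[A/C; B; D; E] holding=-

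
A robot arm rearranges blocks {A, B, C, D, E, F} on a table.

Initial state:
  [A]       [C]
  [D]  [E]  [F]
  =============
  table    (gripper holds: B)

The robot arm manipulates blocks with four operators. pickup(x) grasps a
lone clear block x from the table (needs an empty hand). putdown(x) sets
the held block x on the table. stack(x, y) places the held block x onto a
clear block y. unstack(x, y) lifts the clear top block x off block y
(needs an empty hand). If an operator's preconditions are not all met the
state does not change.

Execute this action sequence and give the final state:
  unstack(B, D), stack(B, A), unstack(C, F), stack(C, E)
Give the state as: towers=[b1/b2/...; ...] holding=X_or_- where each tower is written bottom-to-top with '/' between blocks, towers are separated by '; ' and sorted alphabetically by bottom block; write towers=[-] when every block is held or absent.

towers=[D/A/B; E/C; F] holding=-

step 1 (unstack(B, D)) [no-op]: towers=[D/A; E; F/C] holding=B
step 2 (stack(B, A)): towers=[D/A/B; E; F/C] holding=-
step 3 (unstack(C, F)): towers=[D/A/B; E; F] holding=C
step 4 (stack(C, E)): towers=[D/A/B; E/C; F] holding=-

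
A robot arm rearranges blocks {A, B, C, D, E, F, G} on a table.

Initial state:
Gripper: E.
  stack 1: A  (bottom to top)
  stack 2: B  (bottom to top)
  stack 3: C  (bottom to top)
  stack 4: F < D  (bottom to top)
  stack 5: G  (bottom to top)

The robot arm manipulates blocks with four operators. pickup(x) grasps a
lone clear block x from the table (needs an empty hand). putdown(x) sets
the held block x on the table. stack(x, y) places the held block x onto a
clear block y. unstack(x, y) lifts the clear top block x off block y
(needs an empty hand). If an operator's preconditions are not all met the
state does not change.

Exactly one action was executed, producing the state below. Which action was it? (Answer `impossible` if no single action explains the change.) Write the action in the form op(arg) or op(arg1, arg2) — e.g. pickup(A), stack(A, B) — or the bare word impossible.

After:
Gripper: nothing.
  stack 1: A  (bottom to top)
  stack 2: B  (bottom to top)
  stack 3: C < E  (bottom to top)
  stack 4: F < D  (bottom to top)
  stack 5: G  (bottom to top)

target: towers=[A; B; C/E; F/D; G] holding=-
        putdown(E) → towers=[A; B; C; E; F/D; G] holding=-
       stack(E, B) → towers=[A; B/E; C; F/D; G] holding=-
       stack(E, G) → towers=[A; B; C; F/D; G/E] holding=-
       stack(E, D) → towers=[A; B; C; F/D/E; G] holding=-
       stack(E, A) → towers=[A/E; B; C; F/D; G] holding=-
       stack(E, C) → towers=[A; B; C/E; F/D; G] holding=-  ← match

stack(E, C)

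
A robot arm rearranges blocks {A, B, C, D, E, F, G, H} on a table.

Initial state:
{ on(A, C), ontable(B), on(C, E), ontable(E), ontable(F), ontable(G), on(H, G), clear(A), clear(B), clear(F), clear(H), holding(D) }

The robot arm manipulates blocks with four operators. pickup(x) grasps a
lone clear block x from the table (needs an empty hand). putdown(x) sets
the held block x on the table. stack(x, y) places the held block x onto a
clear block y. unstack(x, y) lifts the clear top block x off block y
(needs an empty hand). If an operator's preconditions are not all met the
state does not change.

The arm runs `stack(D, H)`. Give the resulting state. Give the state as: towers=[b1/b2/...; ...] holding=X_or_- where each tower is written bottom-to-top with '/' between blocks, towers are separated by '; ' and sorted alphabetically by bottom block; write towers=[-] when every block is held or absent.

towers=[B; E/C/A; F; G/H/D] holding=-

before: towers=[B; E/C/A; F; G/H] holding=D
pre[stack(D, H)]: holding(D) yes, clear(H) yes, D≠H yes
all met → apply stack(D, H)
after:  towers=[B; E/C/A; F; G/H/D] holding=-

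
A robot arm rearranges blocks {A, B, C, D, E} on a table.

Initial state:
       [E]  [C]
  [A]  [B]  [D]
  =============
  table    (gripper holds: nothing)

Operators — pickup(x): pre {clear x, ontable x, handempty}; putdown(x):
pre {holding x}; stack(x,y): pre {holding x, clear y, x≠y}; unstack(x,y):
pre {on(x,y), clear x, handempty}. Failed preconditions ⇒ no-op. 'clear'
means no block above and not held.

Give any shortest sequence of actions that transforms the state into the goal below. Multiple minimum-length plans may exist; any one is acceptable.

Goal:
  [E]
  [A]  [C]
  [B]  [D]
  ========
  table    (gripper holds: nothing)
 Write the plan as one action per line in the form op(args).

unstack(E, B)
putdown(E)
pickup(A)
stack(A, B)
pickup(E)
stack(E, A)

step 1 (unstack(E, B)): towers=[A; B; D/C] holding=E
step 2 (putdown(E)): towers=[A; B; D/C; E] holding=-
step 3 (pickup(A)): towers=[B; D/C; E] holding=A
step 4 (stack(A, B)): towers=[B/A; D/C; E] holding=-
step 5 (pickup(E)): towers=[B/A; D/C] holding=E
step 6 (stack(E, A)): towers=[B/A/E; D/C] holding=-
goal check: towers=[B/A/E; D/C] holding=- — reached (length 6, optimal by BFS)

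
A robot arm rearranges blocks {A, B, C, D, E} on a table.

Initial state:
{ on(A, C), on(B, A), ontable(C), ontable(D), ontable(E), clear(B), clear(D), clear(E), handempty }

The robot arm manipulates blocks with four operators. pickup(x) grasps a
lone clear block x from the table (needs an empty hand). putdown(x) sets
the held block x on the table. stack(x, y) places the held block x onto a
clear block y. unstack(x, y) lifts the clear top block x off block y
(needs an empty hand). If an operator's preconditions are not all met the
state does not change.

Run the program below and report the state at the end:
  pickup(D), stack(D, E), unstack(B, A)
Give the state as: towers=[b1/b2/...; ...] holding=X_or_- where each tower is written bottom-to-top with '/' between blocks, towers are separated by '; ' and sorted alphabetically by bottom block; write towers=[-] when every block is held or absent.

towers=[C/A; E/D] holding=B

step 1 (pickup(D)): towers=[C/A/B; E] holding=D
step 2 (stack(D, E)): towers=[C/A/B; E/D] holding=-
step 3 (unstack(B, A)): towers=[C/A; E/D] holding=B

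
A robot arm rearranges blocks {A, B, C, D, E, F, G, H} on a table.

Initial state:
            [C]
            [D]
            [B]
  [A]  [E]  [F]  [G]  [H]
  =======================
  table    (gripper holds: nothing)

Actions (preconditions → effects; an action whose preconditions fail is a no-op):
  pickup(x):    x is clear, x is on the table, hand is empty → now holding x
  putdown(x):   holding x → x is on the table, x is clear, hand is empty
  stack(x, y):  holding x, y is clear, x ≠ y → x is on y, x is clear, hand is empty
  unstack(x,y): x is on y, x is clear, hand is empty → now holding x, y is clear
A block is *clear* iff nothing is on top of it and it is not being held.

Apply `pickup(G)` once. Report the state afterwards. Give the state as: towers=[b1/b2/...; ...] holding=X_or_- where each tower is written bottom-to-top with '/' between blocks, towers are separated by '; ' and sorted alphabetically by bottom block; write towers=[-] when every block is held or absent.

towers=[A; E; F/B/D/C; H] holding=G

before: towers=[A; E; F/B/D/C; G; H] holding=-
pre[pickup(G)]: clear(G) yes, ontable(G) yes, handempty yes
all met → apply pickup(G)
after:  towers=[A; E; F/B/D/C; H] holding=G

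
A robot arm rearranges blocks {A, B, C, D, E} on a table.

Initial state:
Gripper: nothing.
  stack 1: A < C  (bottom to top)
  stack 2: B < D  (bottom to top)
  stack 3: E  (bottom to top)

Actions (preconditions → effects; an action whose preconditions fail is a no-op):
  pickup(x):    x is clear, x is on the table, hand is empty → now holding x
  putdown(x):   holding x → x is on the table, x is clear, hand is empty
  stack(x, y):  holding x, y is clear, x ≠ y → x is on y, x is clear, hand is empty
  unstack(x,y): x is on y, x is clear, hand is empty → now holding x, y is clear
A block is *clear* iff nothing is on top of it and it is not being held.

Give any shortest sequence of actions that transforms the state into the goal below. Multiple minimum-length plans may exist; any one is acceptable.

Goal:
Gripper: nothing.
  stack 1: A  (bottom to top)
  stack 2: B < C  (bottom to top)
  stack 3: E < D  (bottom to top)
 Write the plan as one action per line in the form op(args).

unstack(D, B)
stack(D, E)
unstack(C, A)
stack(C, B)

step 1 (unstack(D, B)): towers=[A/C; B; E] holding=D
step 2 (stack(D, E)): towers=[A/C; B; E/D] holding=-
step 3 (unstack(C, A)): towers=[A; B; E/D] holding=C
step 4 (stack(C, B)): towers=[A; B/C; E/D] holding=-
goal check: towers=[A; B/C; E/D] holding=- — reached (length 4, optimal by BFS)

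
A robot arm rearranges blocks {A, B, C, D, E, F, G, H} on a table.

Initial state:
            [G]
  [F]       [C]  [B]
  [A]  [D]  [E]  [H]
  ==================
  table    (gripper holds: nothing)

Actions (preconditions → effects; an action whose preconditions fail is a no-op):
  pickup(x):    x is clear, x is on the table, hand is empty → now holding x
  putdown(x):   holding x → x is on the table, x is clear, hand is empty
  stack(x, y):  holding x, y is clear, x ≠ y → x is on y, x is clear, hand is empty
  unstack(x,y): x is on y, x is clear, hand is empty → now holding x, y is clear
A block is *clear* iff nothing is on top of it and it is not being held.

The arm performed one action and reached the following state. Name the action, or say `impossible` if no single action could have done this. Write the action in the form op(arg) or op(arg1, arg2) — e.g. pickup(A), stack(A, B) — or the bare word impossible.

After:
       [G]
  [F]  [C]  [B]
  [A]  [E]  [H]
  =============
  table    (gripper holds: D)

pickup(D)

target: towers=[A/F; E/C/G; H/B] holding=D
     unstack(G, C) → towers=[A/F; D; E/C; H/B] holding=G
     unstack(B, H) → towers=[A/F; D; E/C/G; H] holding=B
     unstack(F, A) → towers=[A; D; E/C/G; H/B] holding=F
         pickup(D) → towers=[A/F; E/C/G; H/B] holding=D  ← match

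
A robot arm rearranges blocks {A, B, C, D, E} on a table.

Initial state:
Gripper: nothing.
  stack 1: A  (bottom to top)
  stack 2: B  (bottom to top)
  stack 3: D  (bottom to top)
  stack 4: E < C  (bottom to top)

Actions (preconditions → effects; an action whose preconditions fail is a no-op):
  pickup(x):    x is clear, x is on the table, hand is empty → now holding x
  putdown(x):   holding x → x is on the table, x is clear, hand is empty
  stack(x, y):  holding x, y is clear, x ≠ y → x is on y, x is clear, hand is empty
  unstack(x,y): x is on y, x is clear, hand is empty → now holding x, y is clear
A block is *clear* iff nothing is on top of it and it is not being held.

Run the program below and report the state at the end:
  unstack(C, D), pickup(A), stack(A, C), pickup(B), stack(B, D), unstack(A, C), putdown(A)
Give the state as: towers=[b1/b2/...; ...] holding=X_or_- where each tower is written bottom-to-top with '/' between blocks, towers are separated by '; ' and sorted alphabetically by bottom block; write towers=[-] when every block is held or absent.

step 1 (unstack(C, D)) [no-op]: towers=[A; B; D; E/C] holding=-
step 2 (pickup(A)): towers=[B; D; E/C] holding=A
step 3 (stack(A, C)): towers=[B; D; E/C/A] holding=-
step 4 (pickup(B)): towers=[D; E/C/A] holding=B
step 5 (stack(B, D)): towers=[D/B; E/C/A] holding=-
step 6 (unstack(A, C)): towers=[D/B; E/C] holding=A
step 7 (putdown(A)): towers=[A; D/B; E/C] holding=-

towers=[A; D/B; E/C] holding=-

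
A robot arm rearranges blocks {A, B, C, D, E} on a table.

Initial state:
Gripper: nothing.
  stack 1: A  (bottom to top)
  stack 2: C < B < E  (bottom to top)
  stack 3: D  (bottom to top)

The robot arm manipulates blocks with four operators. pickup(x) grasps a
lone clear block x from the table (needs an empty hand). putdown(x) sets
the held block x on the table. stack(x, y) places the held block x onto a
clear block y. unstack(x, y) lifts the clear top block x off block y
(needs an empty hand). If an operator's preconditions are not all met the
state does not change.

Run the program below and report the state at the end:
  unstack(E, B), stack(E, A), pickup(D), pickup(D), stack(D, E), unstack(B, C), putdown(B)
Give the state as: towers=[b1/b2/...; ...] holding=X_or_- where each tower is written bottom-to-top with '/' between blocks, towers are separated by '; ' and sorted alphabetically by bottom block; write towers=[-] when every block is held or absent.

towers=[A/E/D; B; C] holding=-

step 1 (unstack(E, B)): towers=[A; C/B; D] holding=E
step 2 (stack(E, A)): towers=[A/E; C/B; D] holding=-
step 3 (pickup(D)): towers=[A/E; C/B] holding=D
step 4 (pickup(D)) [no-op]: towers=[A/E; C/B] holding=D
step 5 (stack(D, E)): towers=[A/E/D; C/B] holding=-
step 6 (unstack(B, C)): towers=[A/E/D; C] holding=B
step 7 (putdown(B)): towers=[A/E/D; B; C] holding=-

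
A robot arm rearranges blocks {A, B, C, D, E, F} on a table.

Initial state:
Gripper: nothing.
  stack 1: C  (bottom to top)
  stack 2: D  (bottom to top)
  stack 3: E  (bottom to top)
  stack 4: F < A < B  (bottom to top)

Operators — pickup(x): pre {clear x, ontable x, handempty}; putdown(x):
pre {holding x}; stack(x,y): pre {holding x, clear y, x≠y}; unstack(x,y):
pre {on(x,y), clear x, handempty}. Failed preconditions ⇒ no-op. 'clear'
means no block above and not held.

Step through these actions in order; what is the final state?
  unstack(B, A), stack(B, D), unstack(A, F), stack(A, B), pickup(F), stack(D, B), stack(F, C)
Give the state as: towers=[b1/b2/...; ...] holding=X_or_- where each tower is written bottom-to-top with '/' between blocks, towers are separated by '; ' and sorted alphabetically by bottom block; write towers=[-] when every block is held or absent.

towers=[C/F; D/B/A; E] holding=-

step 1 (unstack(B, A)): towers=[C; D; E; F/A] holding=B
step 2 (stack(B, D)): towers=[C; D/B; E; F/A] holding=-
step 3 (unstack(A, F)): towers=[C; D/B; E; F] holding=A
step 4 (stack(A, B)): towers=[C; D/B/A; E; F] holding=-
step 5 (pickup(F)): towers=[C; D/B/A; E] holding=F
step 6 (stack(D, B)) [no-op]: towers=[C; D/B/A; E] holding=F
step 7 (stack(F, C)): towers=[C/F; D/B/A; E] holding=-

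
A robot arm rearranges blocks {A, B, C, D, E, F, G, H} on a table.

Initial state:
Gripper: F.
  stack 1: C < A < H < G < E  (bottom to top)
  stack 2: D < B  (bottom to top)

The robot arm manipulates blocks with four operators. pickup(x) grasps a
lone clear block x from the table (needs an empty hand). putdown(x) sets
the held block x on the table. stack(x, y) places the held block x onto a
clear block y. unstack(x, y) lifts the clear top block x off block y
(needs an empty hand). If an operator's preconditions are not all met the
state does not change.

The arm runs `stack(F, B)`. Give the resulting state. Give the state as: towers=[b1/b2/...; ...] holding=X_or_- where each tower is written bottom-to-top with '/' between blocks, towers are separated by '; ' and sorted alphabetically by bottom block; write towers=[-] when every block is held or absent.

before: towers=[C/A/H/G/E; D/B] holding=F
pre[stack(F, B)]: holding(F) ✓, clear(B) ✓, F≠B ✓
all met → apply stack(F, B)
after:  towers=[C/A/H/G/E; D/B/F] holding=-

towers=[C/A/H/G/E; D/B/F] holding=-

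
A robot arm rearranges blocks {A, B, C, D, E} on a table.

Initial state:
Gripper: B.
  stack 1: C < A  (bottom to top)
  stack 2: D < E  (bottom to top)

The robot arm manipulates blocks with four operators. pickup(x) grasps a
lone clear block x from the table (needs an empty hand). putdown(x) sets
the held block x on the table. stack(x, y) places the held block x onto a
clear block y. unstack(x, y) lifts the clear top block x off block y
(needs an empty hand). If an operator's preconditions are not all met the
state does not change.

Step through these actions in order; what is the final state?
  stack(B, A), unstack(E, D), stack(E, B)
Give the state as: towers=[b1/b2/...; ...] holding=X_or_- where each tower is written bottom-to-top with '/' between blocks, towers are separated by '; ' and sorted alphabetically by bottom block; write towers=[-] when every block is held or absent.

towers=[C/A/B/E; D] holding=-

step 1 (stack(B, A)): towers=[C/A/B; D/E] holding=-
step 2 (unstack(E, D)): towers=[C/A/B; D] holding=E
step 3 (stack(E, B)): towers=[C/A/B/E; D] holding=-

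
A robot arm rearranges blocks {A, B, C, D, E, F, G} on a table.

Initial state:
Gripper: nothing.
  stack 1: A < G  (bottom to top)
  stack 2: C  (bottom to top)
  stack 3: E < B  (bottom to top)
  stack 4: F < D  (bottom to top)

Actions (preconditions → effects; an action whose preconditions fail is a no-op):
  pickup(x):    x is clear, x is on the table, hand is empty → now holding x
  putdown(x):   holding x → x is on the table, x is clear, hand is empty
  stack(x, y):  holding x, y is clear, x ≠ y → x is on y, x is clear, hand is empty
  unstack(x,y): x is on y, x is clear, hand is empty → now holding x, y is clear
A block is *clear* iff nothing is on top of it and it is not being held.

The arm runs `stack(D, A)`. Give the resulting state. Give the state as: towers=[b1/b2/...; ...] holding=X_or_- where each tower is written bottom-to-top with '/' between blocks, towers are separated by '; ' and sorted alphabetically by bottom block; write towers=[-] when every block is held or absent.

towers=[A/G; C; E/B; F/D] holding=-

before: towers=[A/G; C; E/B; F/D] holding=-
pre[stack(D, A)]: holding(D) fail, clear(A) fail, D≠A ok
holding(D), clear(A) unmet → stack(D, A) is a no-op
after:  towers=[A/G; C; E/B; F/D] holding=-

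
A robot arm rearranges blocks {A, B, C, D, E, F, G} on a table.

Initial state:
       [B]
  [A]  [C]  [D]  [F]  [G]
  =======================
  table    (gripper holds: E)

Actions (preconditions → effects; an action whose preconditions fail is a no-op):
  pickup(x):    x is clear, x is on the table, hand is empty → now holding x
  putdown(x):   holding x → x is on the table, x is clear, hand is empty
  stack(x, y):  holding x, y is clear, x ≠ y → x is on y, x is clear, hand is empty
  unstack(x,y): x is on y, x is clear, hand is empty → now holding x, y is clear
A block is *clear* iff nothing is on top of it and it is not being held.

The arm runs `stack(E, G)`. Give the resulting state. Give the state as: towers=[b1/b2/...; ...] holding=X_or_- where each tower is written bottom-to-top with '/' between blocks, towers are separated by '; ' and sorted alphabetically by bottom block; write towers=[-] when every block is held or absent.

towers=[A; C/B; D; F; G/E] holding=-

before: towers=[A; C/B; D; F; G] holding=E
pre[stack(E, G)]: holding(E) ✓, clear(G) ✓, E≠G ✓
all met → apply stack(E, G)
after:  towers=[A; C/B; D; F; G/E] holding=-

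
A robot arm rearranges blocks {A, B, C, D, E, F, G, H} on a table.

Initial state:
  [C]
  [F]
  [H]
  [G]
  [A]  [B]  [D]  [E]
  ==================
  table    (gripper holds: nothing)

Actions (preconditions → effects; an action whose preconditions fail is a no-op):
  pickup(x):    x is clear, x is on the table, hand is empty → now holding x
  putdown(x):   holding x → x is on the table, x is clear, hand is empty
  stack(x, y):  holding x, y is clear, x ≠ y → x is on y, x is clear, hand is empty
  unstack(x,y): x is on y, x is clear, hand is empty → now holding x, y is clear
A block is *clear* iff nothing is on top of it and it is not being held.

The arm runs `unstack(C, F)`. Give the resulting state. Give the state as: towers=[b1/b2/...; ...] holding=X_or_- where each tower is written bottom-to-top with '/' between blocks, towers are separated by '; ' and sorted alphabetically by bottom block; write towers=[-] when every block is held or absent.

towers=[A/G/H/F; B; D; E] holding=C

before: towers=[A/G/H/F/C; B; D; E] holding=-
pre[unstack(C, F)]: on(C,F) ok, clear(C) ok, handempty ok
all met → apply unstack(C, F)
after:  towers=[A/G/H/F; B; D; E] holding=C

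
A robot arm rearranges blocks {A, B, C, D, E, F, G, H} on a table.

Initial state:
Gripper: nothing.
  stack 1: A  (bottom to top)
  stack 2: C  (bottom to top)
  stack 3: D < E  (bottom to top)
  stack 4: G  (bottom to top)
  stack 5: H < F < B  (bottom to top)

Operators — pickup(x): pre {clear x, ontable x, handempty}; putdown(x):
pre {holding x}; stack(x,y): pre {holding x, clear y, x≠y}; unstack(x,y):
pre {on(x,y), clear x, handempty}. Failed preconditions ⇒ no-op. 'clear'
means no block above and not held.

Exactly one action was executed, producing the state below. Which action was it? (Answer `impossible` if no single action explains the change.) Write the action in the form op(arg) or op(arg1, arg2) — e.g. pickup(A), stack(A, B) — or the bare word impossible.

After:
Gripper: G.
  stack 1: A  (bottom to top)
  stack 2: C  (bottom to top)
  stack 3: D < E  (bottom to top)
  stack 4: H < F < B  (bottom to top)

target: towers=[A; C; D/E; H/F/B] holding=G
         pickup(G) → towers=[A; C; D/E; H/F/B] holding=G  ← match
         pickup(A) → towers=[C; D/E; G; H/F/B] holding=A
     unstack(E, D) → towers=[A; C; D; G; H/F/B] holding=E
     unstack(B, F) → towers=[A; C; D/E; G; H/F] holding=B
         pickup(C) → towers=[A; D/E; G; H/F/B] holding=C

pickup(G)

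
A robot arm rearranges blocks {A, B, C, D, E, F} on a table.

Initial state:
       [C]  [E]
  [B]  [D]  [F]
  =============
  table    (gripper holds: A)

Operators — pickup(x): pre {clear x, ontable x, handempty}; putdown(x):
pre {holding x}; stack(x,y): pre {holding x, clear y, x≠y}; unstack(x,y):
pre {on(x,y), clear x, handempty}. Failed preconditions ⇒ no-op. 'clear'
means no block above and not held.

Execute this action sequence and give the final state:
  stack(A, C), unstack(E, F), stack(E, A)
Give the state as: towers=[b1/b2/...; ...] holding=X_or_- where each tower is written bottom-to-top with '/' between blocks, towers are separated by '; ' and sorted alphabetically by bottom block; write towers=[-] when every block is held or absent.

towers=[B; D/C/A/E; F] holding=-

step 1 (stack(A, C)): towers=[B; D/C/A; F/E] holding=-
step 2 (unstack(E, F)): towers=[B; D/C/A; F] holding=E
step 3 (stack(E, A)): towers=[B; D/C/A/E; F] holding=-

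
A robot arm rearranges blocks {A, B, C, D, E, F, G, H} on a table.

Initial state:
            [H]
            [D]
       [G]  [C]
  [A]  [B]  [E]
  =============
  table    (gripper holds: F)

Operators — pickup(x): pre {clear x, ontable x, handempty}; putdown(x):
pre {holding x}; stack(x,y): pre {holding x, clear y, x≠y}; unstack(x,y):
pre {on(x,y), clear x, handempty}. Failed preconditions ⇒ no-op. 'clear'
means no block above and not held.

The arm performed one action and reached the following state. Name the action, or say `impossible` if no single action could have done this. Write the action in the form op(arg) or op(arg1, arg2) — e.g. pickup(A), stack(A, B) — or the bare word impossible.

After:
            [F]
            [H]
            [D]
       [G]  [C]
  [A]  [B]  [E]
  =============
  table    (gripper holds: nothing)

stack(F, H)

target: towers=[A; B/G; E/C/D/H/F] holding=-
        putdown(F) → towers=[A; B/G; E/C/D/H; F] holding=-
       stack(F, G) → towers=[A; B/G/F; E/C/D/H] holding=-
       stack(F, A) → towers=[A/F; B/G; E/C/D/H] holding=-
       stack(F, H) → towers=[A; B/G; E/C/D/H/F] holding=-  ← match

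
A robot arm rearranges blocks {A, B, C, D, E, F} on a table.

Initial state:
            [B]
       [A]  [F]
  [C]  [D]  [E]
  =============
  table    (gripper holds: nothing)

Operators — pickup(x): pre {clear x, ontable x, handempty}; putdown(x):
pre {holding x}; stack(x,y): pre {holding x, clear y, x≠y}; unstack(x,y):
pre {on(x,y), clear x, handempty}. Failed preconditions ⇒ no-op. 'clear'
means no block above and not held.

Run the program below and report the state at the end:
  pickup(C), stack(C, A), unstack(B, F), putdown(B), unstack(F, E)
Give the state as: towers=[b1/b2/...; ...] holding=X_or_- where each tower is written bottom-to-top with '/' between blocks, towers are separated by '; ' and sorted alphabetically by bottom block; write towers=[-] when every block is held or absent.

step 1 (pickup(C)): towers=[D/A; E/F/B] holding=C
step 2 (stack(C, A)): towers=[D/A/C; E/F/B] holding=-
step 3 (unstack(B, F)): towers=[D/A/C; E/F] holding=B
step 4 (putdown(B)): towers=[B; D/A/C; E/F] holding=-
step 5 (unstack(F, E)): towers=[B; D/A/C; E] holding=F

towers=[B; D/A/C; E] holding=F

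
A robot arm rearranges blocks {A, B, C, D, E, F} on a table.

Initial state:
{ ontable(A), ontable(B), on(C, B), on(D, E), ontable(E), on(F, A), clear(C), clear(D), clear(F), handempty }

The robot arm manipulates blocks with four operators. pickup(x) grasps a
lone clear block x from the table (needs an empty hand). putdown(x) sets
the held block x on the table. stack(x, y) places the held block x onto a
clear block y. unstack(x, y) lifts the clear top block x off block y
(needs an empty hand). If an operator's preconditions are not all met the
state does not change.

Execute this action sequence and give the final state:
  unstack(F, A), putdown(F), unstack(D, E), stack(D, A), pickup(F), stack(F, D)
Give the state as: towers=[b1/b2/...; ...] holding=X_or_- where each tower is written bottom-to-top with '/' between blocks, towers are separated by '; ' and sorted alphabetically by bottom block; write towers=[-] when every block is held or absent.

towers=[A/D/F; B/C; E] holding=-

step 1 (unstack(F, A)): towers=[A; B/C; E/D] holding=F
step 2 (putdown(F)): towers=[A; B/C; E/D; F] holding=-
step 3 (unstack(D, E)): towers=[A; B/C; E; F] holding=D
step 4 (stack(D, A)): towers=[A/D; B/C; E; F] holding=-
step 5 (pickup(F)): towers=[A/D; B/C; E] holding=F
step 6 (stack(F, D)): towers=[A/D/F; B/C; E] holding=-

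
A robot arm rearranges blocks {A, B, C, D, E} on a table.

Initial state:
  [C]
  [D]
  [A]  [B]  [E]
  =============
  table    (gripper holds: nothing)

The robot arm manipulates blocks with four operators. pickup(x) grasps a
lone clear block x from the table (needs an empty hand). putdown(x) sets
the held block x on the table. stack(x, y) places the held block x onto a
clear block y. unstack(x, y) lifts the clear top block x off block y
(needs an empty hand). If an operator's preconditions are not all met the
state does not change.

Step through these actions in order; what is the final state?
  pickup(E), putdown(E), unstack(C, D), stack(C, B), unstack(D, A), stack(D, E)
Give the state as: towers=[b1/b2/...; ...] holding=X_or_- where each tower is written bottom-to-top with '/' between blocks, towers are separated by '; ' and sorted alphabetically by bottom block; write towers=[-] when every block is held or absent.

towers=[A; B/C; E/D] holding=-

step 1 (pickup(E)): towers=[A/D/C; B] holding=E
step 2 (putdown(E)): towers=[A/D/C; B; E] holding=-
step 3 (unstack(C, D)): towers=[A/D; B; E] holding=C
step 4 (stack(C, B)): towers=[A/D; B/C; E] holding=-
step 5 (unstack(D, A)): towers=[A; B/C; E] holding=D
step 6 (stack(D, E)): towers=[A; B/C; E/D] holding=-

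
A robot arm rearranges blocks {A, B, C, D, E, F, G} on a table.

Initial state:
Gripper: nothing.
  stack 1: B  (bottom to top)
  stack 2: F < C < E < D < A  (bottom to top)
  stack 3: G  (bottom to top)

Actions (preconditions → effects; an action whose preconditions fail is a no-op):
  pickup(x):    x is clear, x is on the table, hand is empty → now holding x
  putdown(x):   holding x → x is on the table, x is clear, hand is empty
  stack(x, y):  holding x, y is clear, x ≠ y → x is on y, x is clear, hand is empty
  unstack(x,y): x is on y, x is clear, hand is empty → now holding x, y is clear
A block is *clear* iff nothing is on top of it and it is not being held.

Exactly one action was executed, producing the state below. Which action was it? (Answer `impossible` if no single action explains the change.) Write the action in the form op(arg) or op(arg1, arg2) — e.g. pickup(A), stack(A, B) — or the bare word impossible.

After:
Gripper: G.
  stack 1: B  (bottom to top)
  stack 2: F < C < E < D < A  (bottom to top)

target: towers=[B; F/C/E/D/A] holding=G
         pickup(B) → towers=[F/C/E/D/A; G] holding=B
         pickup(G) → towers=[B; F/C/E/D/A] holding=G  ← match
     unstack(A, D) → towers=[B; F/C/E/D; G] holding=A

pickup(G)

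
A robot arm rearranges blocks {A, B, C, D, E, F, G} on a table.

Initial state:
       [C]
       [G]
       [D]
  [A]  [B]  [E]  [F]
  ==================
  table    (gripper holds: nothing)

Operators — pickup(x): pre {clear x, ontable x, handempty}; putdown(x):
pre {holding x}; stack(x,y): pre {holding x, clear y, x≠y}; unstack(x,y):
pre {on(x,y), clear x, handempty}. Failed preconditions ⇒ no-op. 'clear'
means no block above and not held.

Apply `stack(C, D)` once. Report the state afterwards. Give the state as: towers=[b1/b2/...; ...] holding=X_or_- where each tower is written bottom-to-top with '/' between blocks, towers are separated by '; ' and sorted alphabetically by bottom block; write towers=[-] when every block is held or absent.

before: towers=[A; B/D/G/C; E; F] holding=-
pre[stack(C, D)]: holding(C) ✗, clear(D) ✗, C≠D ✓
holding(C), clear(D) unmet → stack(C, D) is a no-op
after:  towers=[A; B/D/G/C; E; F] holding=-

towers=[A; B/D/G/C; E; F] holding=-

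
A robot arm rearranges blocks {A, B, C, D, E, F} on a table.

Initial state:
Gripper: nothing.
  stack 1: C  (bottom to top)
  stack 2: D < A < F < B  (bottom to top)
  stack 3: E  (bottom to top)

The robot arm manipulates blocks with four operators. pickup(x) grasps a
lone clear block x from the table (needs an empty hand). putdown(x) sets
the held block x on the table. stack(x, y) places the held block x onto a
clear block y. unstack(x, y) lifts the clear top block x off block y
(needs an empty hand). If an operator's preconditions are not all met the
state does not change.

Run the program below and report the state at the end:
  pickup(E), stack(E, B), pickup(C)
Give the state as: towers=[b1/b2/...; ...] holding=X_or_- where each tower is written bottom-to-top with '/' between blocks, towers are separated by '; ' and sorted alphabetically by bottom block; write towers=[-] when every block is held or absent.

towers=[D/A/F/B/E] holding=C

step 1 (pickup(E)): towers=[C; D/A/F/B] holding=E
step 2 (stack(E, B)): towers=[C; D/A/F/B/E] holding=-
step 3 (pickup(C)): towers=[D/A/F/B/E] holding=C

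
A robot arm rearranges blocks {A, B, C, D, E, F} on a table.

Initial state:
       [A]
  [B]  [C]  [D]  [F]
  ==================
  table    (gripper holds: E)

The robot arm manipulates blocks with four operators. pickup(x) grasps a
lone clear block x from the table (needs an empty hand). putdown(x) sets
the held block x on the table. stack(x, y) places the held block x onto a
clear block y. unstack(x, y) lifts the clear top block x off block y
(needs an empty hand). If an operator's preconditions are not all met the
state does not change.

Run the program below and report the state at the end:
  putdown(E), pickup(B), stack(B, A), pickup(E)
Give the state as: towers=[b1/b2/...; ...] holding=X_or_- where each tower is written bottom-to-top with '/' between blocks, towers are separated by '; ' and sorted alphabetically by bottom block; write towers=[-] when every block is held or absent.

towers=[C/A/B; D; F] holding=E

step 1 (putdown(E)): towers=[B; C/A; D; E; F] holding=-
step 2 (pickup(B)): towers=[C/A; D; E; F] holding=B
step 3 (stack(B, A)): towers=[C/A/B; D; E; F] holding=-
step 4 (pickup(E)): towers=[C/A/B; D; F] holding=E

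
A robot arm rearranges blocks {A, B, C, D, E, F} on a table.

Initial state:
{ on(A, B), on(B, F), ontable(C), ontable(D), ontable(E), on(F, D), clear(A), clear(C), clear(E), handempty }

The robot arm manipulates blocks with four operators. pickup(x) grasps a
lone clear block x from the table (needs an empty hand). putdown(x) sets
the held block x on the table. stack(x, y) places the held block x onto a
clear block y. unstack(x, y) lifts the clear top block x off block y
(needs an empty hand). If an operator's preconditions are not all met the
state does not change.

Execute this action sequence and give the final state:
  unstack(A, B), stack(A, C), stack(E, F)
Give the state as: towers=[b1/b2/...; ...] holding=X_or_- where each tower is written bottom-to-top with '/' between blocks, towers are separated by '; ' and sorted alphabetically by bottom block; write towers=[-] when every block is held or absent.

step 1 (unstack(A, B)): towers=[C; D/F/B; E] holding=A
step 2 (stack(A, C)): towers=[C/A; D/F/B; E] holding=-
step 3 (stack(E, F)) [no-op]: towers=[C/A; D/F/B; E] holding=-

towers=[C/A; D/F/B; E] holding=-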